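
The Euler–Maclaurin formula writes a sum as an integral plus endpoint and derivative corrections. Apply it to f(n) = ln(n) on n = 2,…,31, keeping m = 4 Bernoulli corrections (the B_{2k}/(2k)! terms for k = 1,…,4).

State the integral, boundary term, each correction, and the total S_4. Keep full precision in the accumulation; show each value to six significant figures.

The integral term ∫_2^31 ln(x) dx = 76.0673.
Endpoint term: (f(2) + f(31))/2 = (0.693147 + 3.43399)/2 = 2.06357.
Running total after boundary: 78.1309.
Order-1 term: 1/12 · (0.0322581 − 0.500000) = -0.0389785.
After k=1: 78.0919.
Order-2 term: −1/720 · (6.71344e-05 − 0.250000) = 0.000347129.
After k=2: 78.0922.
Order-3 term: 1/30240 · (8.38306e-07 − 0.750000) = -2.48016e-05.
After k=3: 78.0922.
Order-4 term: −1/1209600 · (2.61698e-08 − 5.62500) = 4.65030e-06.

S_4 ≈ 78.0922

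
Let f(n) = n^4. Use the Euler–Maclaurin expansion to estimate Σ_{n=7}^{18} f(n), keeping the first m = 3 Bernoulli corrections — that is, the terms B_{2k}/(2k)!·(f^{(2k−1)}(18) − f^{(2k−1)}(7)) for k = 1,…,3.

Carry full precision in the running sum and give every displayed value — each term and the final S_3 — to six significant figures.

Integral: ∫_7^18 x^4 dx = 374552.
Endpoint term: (f(7) + f(18))/2 = (2401.00 + 104976)/2 = 53688.5.
Running total after boundary: 428241.
Correction k=1: B_{2}/2! · (f^{(1)}(18) − f^{(1)}(7)) = 1/12 · (23328.0 − 1372.00) = 1829.67.
After k=1: 430070.
Correction k=2: B_{4}/4! · (f^{(3)}(18) − f^{(3)}(7)) = −1/720 · (432.000 − 168.000) = -0.366667.
After k=2: 430070.
Correction k=3: B_{6}/6! · (f^{(5)}(18) − f^{(5)}(7)) = 1/30240 · (0.00000 − 0.00000) = 0.00000.

S_3 ≈ 430070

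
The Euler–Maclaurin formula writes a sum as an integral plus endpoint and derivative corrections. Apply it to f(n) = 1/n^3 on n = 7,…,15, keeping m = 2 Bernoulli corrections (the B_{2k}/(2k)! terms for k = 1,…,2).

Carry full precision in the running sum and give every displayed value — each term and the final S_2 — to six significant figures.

S_2 ≈ 0.00968622

∫_7^15 1/x^3 dx evaluates to 0.00798186.
½[f(7) + f(15)] = ½[0.00291545 + 0.000296296] = 0.00160587.
Running total after boundary: 0.00958773.
k=1: B_{2}/(2)! × [f^{(1)}(15) − f^{(1)}(7)] = 1/12 × (-5.92593e-05 − (-0.00124948)) = 9.91850e-05.
After k=1: 0.00968692.
k=2: B_{4}/(4)! × [f^{(3)}(15) − f^{(3)}(7)] = −1/720 × (-5.26749e-06 − (-0.000509992)) = -7.01006e-07.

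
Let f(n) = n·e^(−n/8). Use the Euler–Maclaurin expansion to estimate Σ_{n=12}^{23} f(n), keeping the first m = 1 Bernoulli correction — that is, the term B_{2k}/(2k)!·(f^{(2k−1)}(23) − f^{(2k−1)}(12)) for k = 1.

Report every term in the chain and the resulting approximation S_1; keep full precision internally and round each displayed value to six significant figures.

∫_12^23 x·e^(−x/8) dx evaluates to 21.7096.
½[f(12) + f(23)] = ½[2.67756 + 1.29757] = 1.98757.
Integral + boundary = 23.6972.
Correction k=1: B_{2}/2! · (f^{(1)}(23) − f^{(1)}(12)) = 1/12 · (-0.105780 − (-0.111565)) = 0.000482068.

S_1 ≈ 23.6977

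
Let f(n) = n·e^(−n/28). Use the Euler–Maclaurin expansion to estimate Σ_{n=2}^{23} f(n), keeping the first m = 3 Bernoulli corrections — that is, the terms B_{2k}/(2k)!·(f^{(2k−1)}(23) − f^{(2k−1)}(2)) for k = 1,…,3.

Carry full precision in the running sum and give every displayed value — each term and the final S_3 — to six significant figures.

S_3 ≈ 159.977

The integral term ∫_2^23 x·e^(−x/28) dx = 154.054.
½[f(2) + f(23)] = ½[1.86213 + 10.1155] = 5.98880.
Running total after boundary: 160.043.
Order-1 term: 1/12 · (0.0785362 − 0.864558) = -0.0655018.
After k=1: 159.977.
Order-2 term: −1/720 · (0.00122212 − 0.00347791) = 3.13305e-06.
After k=2: 159.977.
Order-3 term: 1/30240 · (2.98988e-06 − 7.46565e-06) = -1.48008e-10.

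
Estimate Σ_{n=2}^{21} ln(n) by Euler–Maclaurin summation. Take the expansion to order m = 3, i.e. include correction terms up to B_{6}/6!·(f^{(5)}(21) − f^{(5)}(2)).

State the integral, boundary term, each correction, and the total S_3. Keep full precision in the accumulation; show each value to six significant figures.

The integral term ∫_2^21 ln(x) dx = 43.5487.
Boundary: ½(f(2) + f(21)) = ½(0.693147 + 3.04452) = 1.86883.
So far: 45.4175.
Correction k=1: B_{2}/2! · (f^{(1)}(21) − f^{(1)}(2)) = 1/12 · (0.0476190 − 0.500000) = -0.0376984.
After k=1: 45.3798.
Correction k=2: B_{4}/4! · (f^{(3)}(21) − f^{(3)}(2)) = −1/720 · (0.000215959 − 0.250000) = 0.000346922.
After k=2: 45.3802.
Correction k=3: B_{6}/6! · (f^{(5)}(21) − f^{(5)}(2)) = 1/30240 · (5.87645e-06 − 0.750000) = -2.48014e-05.

S_3 ≈ 45.3801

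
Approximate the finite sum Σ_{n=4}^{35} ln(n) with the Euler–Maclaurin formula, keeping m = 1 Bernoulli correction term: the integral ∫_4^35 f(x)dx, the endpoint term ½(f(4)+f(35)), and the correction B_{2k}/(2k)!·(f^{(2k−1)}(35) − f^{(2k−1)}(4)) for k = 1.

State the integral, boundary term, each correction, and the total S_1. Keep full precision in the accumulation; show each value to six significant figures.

Integral: ∫_4^35 ln(x) dx = 87.8920.
Endpoint term: (f(4) + f(35))/2 = (1.38629 + 3.55535)/2 = 2.47082.
Integral + boundary = 90.3628.
Correction k=1: B_{2}/2! · (f^{(1)}(35) − f^{(1)}(4)) = 1/12 · (0.0285714 − 0.250000) = -0.0184524.

S_1 ≈ 90.3444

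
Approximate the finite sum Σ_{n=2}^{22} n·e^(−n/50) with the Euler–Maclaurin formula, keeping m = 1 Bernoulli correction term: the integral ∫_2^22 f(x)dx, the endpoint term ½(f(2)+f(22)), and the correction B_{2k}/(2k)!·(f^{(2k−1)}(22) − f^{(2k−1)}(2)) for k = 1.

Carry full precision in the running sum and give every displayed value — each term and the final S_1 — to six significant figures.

S_1 ≈ 187.520

Integral: ∫_2^22 x·e^(−x/50) dx = 179.521.
½[f(2) + f(22)] = ½[1.92158 + 14.1688] = 8.04519.
Integral + boundary = 187.567.
Correction k=1: B_{2}/2! · (f^{(1)}(22) − f^{(1)}(2)) = 1/12 · (0.360660 − 0.922358) = -0.0468081.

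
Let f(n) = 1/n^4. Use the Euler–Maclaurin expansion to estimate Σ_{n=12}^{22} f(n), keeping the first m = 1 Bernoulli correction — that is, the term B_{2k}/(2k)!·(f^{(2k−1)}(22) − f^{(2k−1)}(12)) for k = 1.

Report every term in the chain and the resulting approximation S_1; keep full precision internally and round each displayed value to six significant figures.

The integral term ∫_12^22 1/x^4 dx = 0.000161596.
½[f(12) + f(22)] = ½[4.82253e-05 + 4.26883e-06] = 2.62471e-05.
Integral + boundary = 0.000187844.
Order-1 term: 1/12 · (-7.76152e-07 − (-1.60751e-05)) = 1.27491e-06.

S_1 ≈ 0.000189118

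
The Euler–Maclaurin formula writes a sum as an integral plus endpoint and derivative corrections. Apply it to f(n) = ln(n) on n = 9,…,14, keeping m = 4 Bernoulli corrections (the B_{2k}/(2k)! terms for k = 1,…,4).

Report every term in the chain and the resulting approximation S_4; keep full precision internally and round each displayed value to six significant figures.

Integral: ∫_9^14 ln(x) dx = 12.1718.
Boundary: ½(f(9) + f(14)) = ½(2.19722 + 2.63906) = 2.41814.
So far: 14.5899.
Order-1 term: 1/12 · (0.0714286 − 0.111111) = -0.00330688.
Running total after k=1: 14.5866.
Order-2 term: −1/720 · (0.000728863 − 0.00274348) = 2.79809e-06.
Running total after k=2: 14.5866.
Order-3 term: 1/30240 · (4.46243e-05 − 0.000406442) = -1.19649e-08.
Running total after k=3: 14.5866.
Order-4 term: −1/1209600 · (6.83024e-06 − 0.000150534) = 1.18803e-10.

S_4 ≈ 14.5866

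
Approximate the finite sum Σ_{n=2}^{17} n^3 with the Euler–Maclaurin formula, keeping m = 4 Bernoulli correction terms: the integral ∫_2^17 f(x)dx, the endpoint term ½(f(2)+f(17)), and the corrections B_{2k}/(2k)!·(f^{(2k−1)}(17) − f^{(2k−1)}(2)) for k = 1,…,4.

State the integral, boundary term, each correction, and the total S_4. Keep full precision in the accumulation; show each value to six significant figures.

The integral term ∫_2^17 x^3 dx = 20876.2.
Boundary: ½(f(2) + f(17)) = ½(8.00000 + 4913.00) = 2460.50.
Integral + boundary = 23336.8.
k=1: B_{2}/(2)! × [f^{(1)}(17) − f^{(1)}(2)] = 1/12 × (867.000 − 12.0000) = 71.2500.
After k=1: 23408.0.
k=2: B_{4}/(4)! × [f^{(3)}(17) − f^{(3)}(2)] = −1/720 × (6.00000 − 6.00000) = 0.00000.
After k=2: 23408.0.
k=3: B_{6}/(6)! × [f^{(5)}(17) − f^{(5)}(2)] = 1/30240 × (0.00000 − 0.00000) = 0.00000.
After k=3: 23408.0.
k=4: B_{8}/(8)! × [f^{(7)}(17) − f^{(7)}(2)] = −1/1209600 × (0.00000 − 0.00000) = 0.00000.

S_4 ≈ 23408.0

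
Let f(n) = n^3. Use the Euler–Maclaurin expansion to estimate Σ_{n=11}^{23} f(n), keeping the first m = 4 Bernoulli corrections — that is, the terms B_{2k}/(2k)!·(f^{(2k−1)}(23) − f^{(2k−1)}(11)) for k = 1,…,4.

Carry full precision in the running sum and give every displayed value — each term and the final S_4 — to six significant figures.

∫_11^23 x^3 dx evaluates to 66300.0.
Boundary: ½(f(11) + f(23)) = ½(1331.00 + 12167.0) = 6749.00.
So far: 73049.0.
k=1: B_{2}/(2)! × [f^{(1)}(23) − f^{(1)}(11)] = 1/12 × (1587.00 − 363.000) = 102.000.
Running total after k=1: 73151.0.
k=2: B_{4}/(4)! × [f^{(3)}(23) − f^{(3)}(11)] = −1/720 × (6.00000 − 6.00000) = 0.00000.
Running total after k=2: 73151.0.
k=3: B_{6}/(6)! × [f^{(5)}(23) − f^{(5)}(11)] = 1/30240 × (0.00000 − 0.00000) = 0.00000.
Running total after k=3: 73151.0.
k=4: B_{8}/(8)! × [f^{(7)}(23) − f^{(7)}(11)] = −1/1209600 × (0.00000 − 0.00000) = 0.00000.

S_4 ≈ 73151.0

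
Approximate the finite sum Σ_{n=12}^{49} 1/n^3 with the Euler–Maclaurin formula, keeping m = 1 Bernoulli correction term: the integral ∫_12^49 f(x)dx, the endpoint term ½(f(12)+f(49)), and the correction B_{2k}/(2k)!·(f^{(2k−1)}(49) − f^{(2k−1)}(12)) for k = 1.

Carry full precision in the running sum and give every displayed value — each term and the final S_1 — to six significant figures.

The integral term ∫_12^49 1/x^3 dx = 0.00326398.
Boundary: ½(f(12) + f(49)) = ½(0.000578704 + 8.49986e-06) = 0.000293602.
Running total after boundary: 0.00355758.
k=1: B_{2}/(2)! × [f^{(1)}(49) − f^{(1)}(12)] = 1/12 × (-5.20400e-07 − (-0.000144676)) = 1.20130e-05.

S_1 ≈ 0.00356959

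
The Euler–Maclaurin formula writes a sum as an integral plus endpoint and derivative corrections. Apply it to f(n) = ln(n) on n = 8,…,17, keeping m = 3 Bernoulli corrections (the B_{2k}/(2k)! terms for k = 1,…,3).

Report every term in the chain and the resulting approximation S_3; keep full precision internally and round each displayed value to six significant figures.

Integral: ∫_8^17 ln(x) dx = 22.5291.
½[f(8) + f(17)] = ½[2.07944 + 2.83321] = 2.45633.
So far: 24.9854.
k=1: B_{2}/(2)! × [f^{(1)}(17) − f^{(1)}(8)] = 1/12 × (0.0588235 − 0.125000) = -0.00551471.
After k=1: 24.9799.
k=2: B_{4}/(4)! × [f^{(3)}(17) − f^{(3)}(8)] = −1/720 × (0.000407083 − 0.00390625) = 4.85995e-06.
After k=2: 24.9799.
k=3: B_{6}/(6)! × [f^{(5)}(17) − f^{(5)}(8)] = 1/30240 × (1.69031e-05 − 0.000732422) = -2.36613e-08.

S_3 ≈ 24.9799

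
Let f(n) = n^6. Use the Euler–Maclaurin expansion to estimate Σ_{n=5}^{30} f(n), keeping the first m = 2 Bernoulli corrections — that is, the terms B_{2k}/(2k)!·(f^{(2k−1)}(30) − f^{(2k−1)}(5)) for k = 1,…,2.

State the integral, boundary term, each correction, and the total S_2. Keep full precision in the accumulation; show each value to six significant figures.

Integral: ∫_5^30 x^6 dx = 3.12427e+09.
½[f(5) + f(30)] = ½[15625.0 + 7.29000e+08] = 3.64508e+08.
Integral + boundary = 3.48878e+09.
Correction k=1: B_{2}/2! · (f^{(1)}(30) − f^{(1)}(5)) = 1/12 · (1.45800e+08 − 18750.0) = 1.21484e+07.
Partial sum through k=1: 3.50093e+09.
Correction k=2: B_{4}/4! · (f^{(3)}(30) − f^{(3)}(5)) = −1/720 · (3.24000e+06 − 15000.0) = -4479.17.

S_2 ≈ 3.50093e+09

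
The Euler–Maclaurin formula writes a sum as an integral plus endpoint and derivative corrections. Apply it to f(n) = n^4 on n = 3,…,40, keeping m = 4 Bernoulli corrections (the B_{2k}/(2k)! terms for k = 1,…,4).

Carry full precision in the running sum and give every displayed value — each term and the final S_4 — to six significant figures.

S_4 ≈ 2.17813e+07

Integral: ∫_3^40 x^4 dx = 2.04800e+07.
Endpoint term: (f(3) + f(40))/2 = (81.0000 + 2.56000e+06)/2 = 1.28004e+06.
Running total after boundary: 2.17600e+07.
Correction k=1: B_{2}/2! · (f^{(1)}(40) − f^{(1)}(3)) = 1/12 · (256000 − 108.000) = 21324.3.
After k=1: 2.17813e+07.
Correction k=2: B_{4}/4! · (f^{(3)}(40) − f^{(3)}(3)) = −1/720 · (960.000 − 72.0000) = -1.23333.
After k=2: 2.17813e+07.
Correction k=3: B_{6}/6! · (f^{(5)}(40) − f^{(5)}(3)) = 1/30240 · (0.00000 − 0.00000) = 0.00000.
After k=3: 2.17813e+07.
Correction k=4: B_{8}/8! · (f^{(7)}(40) − f^{(7)}(3)) = −1/1209600 · (0.00000 − 0.00000) = 0.00000.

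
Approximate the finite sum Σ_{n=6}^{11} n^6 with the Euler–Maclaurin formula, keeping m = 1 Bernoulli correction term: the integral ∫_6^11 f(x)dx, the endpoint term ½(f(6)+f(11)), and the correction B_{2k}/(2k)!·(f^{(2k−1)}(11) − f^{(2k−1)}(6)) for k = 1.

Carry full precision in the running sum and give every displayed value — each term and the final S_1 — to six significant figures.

S_1 ≈ 3.72964e+06

∫_6^11 x^6 dx evaluates to 2.74389e+06.
½[f(6) + f(11)] = ½[46656.0 + 1.77156e+06] = 909108.
So far: 3.65300e+06.
Correction k=1: B_{2}/2! · (f^{(1)}(11) − f^{(1)}(6)) = 1/12 · (966306 − 46656.0) = 76637.5.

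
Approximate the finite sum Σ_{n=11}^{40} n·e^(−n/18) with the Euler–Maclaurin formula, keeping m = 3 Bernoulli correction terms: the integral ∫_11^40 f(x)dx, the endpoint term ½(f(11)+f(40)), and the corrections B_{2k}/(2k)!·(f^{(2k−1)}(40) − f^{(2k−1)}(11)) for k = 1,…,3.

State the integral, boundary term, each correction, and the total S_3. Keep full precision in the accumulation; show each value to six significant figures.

Integral: ∫_11^40 x·e^(−x/18) dx = 170.178.
Endpoint term: (f(11) + f(40))/2 = (5.97022 + 4.33472)/2 = 5.15247.
Running total after boundary: 175.330.
Order-1 term: 1/12 · (-0.132450 − 0.211068) = -0.0286265.
Partial sum through k=1: 175.302.
Order-2 term: −1/720 · (0.000260143 − 0.00400174) = 5.19666e-06.
Partial sum through k=2: 175.302.
Order-3 term: 1/30240 · (2.86753e-06 − 2.26915e-05) = -6.55553e-10.

S_3 ≈ 175.302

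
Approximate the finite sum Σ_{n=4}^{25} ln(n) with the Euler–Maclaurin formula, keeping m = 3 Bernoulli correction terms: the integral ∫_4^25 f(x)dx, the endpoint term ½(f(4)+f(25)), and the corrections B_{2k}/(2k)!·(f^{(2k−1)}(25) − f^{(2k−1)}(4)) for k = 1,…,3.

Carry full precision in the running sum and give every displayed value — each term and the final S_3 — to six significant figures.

Integral: ∫_4^25 ln(x) dx = 53.9267.
½[f(4) + f(25)] = ½[1.38629 + 3.21888] = 2.30259.
Running total after boundary: 56.2293.
Order-1 term: 1/12 · (0.0400000 − 0.250000) = -0.0175000.
Running total after k=1: 56.2118.
Order-2 term: −1/720 · (0.000128000 − 0.0312500) = 4.32250e-05.
Running total after k=2: 56.2118.
Order-3 term: 1/30240 · (2.45760e-06 − 0.0234375) = -7.74968e-07.

S_3 ≈ 56.2118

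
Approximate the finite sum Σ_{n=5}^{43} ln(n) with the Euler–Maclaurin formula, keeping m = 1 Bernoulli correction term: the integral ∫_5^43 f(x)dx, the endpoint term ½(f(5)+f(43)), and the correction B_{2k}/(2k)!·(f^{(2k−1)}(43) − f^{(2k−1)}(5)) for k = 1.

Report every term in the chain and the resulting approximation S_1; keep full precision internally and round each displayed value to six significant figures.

Integral: ∫_5^43 ln(x) dx = 115.684.
Boundary: ½(f(5) + f(43)) = ½(1.60944 + 3.76120) = 2.68532.
Integral + boundary = 118.370.
k=1: B_{2}/(2)! × [f^{(1)}(43) − f^{(1)}(5)] = 1/12 × (0.0232558 − 0.200000) = -0.0147287.

S_1 ≈ 118.355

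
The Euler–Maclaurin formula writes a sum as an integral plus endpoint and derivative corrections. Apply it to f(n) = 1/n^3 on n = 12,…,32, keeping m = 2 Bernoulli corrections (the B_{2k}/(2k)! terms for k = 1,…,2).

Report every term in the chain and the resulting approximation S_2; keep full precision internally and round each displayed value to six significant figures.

∫_12^32 1/x^3 dx evaluates to 0.00298394.
Boundary: ½(f(12) + f(32)) = ½(0.000578704 + 3.05176e-05) = 0.000304611.
Integral + boundary = 0.00328855.
Order-1 term: 1/12 · (-2.86102e-06 − (-0.000144676)) = 1.18179e-05.
Partial sum through k=1: 0.00330037.
Order-2 term: −1/720 · (-5.58794e-08 − (-2.00939e-05)) = -2.78306e-08.

S_2 ≈ 0.00330034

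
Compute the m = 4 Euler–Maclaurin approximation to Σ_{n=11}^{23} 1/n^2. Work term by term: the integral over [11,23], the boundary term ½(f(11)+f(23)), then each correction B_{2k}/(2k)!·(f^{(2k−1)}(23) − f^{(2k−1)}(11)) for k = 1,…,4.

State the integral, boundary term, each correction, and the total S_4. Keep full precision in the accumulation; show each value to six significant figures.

S_4 ≈ 0.0526196

∫_11^23 1/x^2 dx evaluates to 0.0474308.
Endpoint term: (f(11) + f(23))/2 = (0.00826446 + 0.00189036)/2 = 0.00507741.
So far: 0.0525082.
Order-1 term: 1/12 · (-0.000164379 − (-0.00150263)) = 0.000111521.
Running total after k=1: 0.0526198.
Order-2 term: −1/720 · (-3.72883e-06 − (-0.000149021)) = -2.01795e-07.
Running total after k=2: 0.0526196.
Order-3 term: 1/30240 · (-2.11465e-07 − (-3.69474e-05)) = 1.21481e-09.
Running total after k=3: 0.0526196.
Order-4 term: −1/1209600 · (-2.23857e-08 − (-1.70996e-05)) = -1.41181e-11.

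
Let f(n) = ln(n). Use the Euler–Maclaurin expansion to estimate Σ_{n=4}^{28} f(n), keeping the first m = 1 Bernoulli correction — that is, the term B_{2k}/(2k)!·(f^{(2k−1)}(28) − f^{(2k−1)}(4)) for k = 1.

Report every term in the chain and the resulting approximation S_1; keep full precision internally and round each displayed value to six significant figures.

S_1 ≈ 66.0979

Integral: ∫_4^28 ln(x) dx = 63.7565.
½[f(4) + f(28)] = ½[1.38629 + 3.33220] = 2.35925.
Running total after boundary: 66.1158.
Correction k=1: B_{2}/2! · (f^{(1)}(28) − f^{(1)}(4)) = 1/12 · (0.0357143 − 0.250000) = -0.0178571.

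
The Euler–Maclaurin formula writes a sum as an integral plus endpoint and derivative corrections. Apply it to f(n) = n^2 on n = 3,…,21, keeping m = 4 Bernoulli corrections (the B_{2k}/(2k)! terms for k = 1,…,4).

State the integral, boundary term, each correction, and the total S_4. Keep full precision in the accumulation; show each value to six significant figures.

S_4 ≈ 3306.00

Integral: ∫_3^21 x^2 dx = 3078.00.
Boundary: ½(f(3) + f(21)) = ½(9.00000 + 441.000) = 225.000.
So far: 3303.00.
Order-1 term: 1/12 · (42.0000 − 6.00000) = 3.00000.
Running total after k=1: 3306.00.
Order-2 term: −1/720 · (0.00000 − 0.00000) = 0.00000.
Running total after k=2: 3306.00.
Order-3 term: 1/30240 · (0.00000 − 0.00000) = 0.00000.
Running total after k=3: 3306.00.
Order-4 term: −1/1209600 · (0.00000 − 0.00000) = 0.00000.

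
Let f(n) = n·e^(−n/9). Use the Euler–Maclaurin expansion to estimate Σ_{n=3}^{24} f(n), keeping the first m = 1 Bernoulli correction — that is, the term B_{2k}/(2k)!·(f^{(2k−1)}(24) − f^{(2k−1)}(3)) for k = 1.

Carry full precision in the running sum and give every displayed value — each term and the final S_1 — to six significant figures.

∫_3^24 x·e^(−x/9) dx evaluates to 56.7488.
½[f(3) + f(24)] = ½[2.14959 + 1.66760] = 1.90860.
Running total after boundary: 58.6574.
Order-1 term: 1/12 · (-0.115806 − 0.477688) = -0.0494578.

S_1 ≈ 58.6079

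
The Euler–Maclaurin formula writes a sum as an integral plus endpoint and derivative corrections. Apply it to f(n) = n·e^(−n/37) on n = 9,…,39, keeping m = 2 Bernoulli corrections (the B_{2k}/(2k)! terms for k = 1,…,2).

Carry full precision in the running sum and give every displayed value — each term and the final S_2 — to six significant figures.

S_2 ≈ 364.735

The integral term ∫_9^39 x·e^(−x/37) dx = 354.462.
Boundary: ½(f(9) + f(39)) = ½(7.05673 + 13.5924) = 10.3245.
Integral + boundary = 364.786.
k=1: B_{2}/(2)! × [f^{(1)}(39) − f^{(1)}(9)] = 1/12 × (-0.0188390 − 0.593358) = -0.0510165.
Running total after k=1: 364.735.
k=2: B_{4}/(4)! × [f^{(3)}(39) − f^{(3)}(9)] = −1/720 × (0.000495402 − 0.00157890) = 1.50486e-06.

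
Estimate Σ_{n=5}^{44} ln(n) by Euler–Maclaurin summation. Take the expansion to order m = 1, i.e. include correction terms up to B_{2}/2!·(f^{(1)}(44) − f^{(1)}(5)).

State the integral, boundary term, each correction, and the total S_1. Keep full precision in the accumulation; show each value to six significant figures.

S_1 ≈ 122.139

∫_5^44 ln(x) dx evaluates to 119.457.
Boundary: ½(f(5) + f(44)) = ½(1.60944 + 3.78419) = 2.69681.
So far: 122.154.
Order-1 term: 1/12 · (0.0227273 − 0.200000) = -0.0147727.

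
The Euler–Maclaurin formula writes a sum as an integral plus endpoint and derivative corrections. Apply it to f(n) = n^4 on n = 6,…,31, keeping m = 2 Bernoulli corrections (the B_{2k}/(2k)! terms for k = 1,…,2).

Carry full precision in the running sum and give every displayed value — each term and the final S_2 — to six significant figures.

S_2 ≈ 6.19654e+06

Integral: ∫_6^31 x^4 dx = 5.72428e+06.
½[f(6) + f(31)] = ½[1296.00 + 923521] = 462408.
Running total after boundary: 6.18668e+06.
k=1: B_{2}/(2)! × [f^{(1)}(31) − f^{(1)}(6)] = 1/12 × (119164 − 864.000) = 9858.33.
After k=1: 6.19654e+06.
k=2: B_{4}/(4)! × [f^{(3)}(31) − f^{(3)}(6)] = −1/720 × (744.000 − 144.000) = -0.833333.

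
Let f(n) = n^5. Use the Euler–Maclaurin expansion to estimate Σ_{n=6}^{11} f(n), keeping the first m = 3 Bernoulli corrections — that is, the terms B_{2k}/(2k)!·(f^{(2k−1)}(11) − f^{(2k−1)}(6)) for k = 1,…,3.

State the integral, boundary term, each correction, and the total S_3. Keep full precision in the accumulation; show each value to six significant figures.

∫_6^11 x^5 dx evaluates to 287484.
Boundary: ½(f(6) + f(11)) = ½(7776.00 + 161051) = 84413.5.
Integral + boundary = 371898.
Correction k=1: B_{2}/2! · (f^{(1)}(11) − f^{(1)}(6)) = 1/12 · (73205.0 − 6480.00) = 5560.42.
Running total after k=1: 377458.
Correction k=2: B_{4}/4! · (f^{(3)}(11) − f^{(3)}(6)) = −1/720 · (7260.00 − 2160.00) = -7.08333.
Running total after k=2: 377451.
Correction k=3: B_{6}/6! · (f^{(5)}(11) − f^{(5)}(6)) = 1/30240 · (120.000 − 120.000) = 0.00000.

S_3 ≈ 377451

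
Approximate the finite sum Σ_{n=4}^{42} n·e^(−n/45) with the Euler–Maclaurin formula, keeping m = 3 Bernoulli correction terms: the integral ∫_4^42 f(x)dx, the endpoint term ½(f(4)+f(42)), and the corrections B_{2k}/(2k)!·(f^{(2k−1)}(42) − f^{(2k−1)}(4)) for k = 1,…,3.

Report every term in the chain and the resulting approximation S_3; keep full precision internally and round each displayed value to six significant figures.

The integral term ∫_4^42 x·e^(−x/45) dx = 477.921.
½[f(4) + f(42)] = ½[3.65979 + 16.5161] = 10.0879.
Running total after boundary: 488.009.
Order-1 term: 1/12 · (0.0262160 − 0.833619) = -0.0672835.
Running total after k=1: 487.942.
Order-2 term: −1/720 · (0.000401332 − 0.00131532) = 1.26942e-06.
Running total after k=2: 487.942.
Order-3 term: 1/30240 · (3.89984e-07 − 1.09579e-06) = -2.33400e-11.

S_3 ≈ 487.942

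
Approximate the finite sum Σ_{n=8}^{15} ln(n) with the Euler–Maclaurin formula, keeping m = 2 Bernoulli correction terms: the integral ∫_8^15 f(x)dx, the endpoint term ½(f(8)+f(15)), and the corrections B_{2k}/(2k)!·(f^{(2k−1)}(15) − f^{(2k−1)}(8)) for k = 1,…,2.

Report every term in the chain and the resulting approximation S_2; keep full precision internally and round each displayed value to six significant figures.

S_2 ≈ 19.3741

Integral: ∫_8^15 ln(x) dx = 16.9852.
Boundary: ½(f(8) + f(15)) = ½(2.07944 + 2.70805) = 2.39375.
Running total after boundary: 19.3790.
Order-1 term: 1/12 · (0.0666667 − 0.125000) = -0.00486111.
Running total after k=1: 19.3741.
Order-2 term: −1/720 · (0.000592593 − 0.00390625) = 4.60230e-06.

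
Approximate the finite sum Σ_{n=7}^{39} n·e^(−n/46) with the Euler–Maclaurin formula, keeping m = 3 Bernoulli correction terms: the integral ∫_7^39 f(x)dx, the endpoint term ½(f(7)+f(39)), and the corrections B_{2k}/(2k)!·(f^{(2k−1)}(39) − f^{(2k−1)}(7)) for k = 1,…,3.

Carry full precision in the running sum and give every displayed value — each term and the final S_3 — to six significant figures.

S_3 ≈ 430.323

Integral: ∫_7^39 x·e^(−x/46) dx = 419.020.
Boundary: ½(f(7) + f(39)) = ½(6.01187 + 16.7055) = 11.3587.
Running total after boundary: 430.379.
k=1: B_{2}/(2)! × [f^{(1)}(39) − f^{(1)}(7)] = 1/12 × (0.0651830 − 0.728146) = -0.0552469.
Running total after k=1: 430.323.
k=2: B_{4}/(4)! × [f^{(3)}(39) − f^{(3)}(7)] = −1/720 × (0.000435668 − 0.00115587) = 1.00028e-06.
Running total after k=2: 430.323.
k=3: B_{6}/(6)! × [f^{(5)}(39) − f^{(5)}(7)] = 1/30240 × (3.97226e-07 − 9.29881e-07) = -1.76142e-11.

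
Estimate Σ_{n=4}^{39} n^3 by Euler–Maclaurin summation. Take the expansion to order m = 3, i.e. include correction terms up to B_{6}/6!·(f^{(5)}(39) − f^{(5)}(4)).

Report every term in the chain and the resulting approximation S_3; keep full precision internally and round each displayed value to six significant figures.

∫_4^39 x^3 dx evaluates to 578296.
½[f(4) + f(39)] = ½[64.0000 + 59319.0] = 29691.5.
Running total after boundary: 607988.
Order-1 term: 1/12 · (4563.00 − 48.0000) = 376.250.
Running total after k=1: 608364.
Order-2 term: −1/720 · (6.00000 − 6.00000) = 0.00000.
Running total after k=2: 608364.
Order-3 term: 1/30240 · (0.00000 − 0.00000) = 0.00000.

S_3 ≈ 608364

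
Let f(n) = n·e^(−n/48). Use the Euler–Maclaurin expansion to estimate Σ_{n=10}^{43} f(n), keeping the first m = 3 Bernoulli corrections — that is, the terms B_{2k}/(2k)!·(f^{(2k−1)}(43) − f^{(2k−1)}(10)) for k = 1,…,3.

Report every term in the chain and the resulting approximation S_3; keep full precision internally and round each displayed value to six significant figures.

∫_10^43 x·e^(−x/48) dx evaluates to 477.120.
½[f(10) + f(43)] = ½[8.11936 + 17.5555] = 12.8374.
Running total after boundary: 489.957.
k=1: B_{2}/(2)! × [f^{(1)}(43) − f^{(1)}(10)] = 1/12 × (0.0425278 − 0.642783) = -0.0500213.
Partial sum through k=1: 489.907.
k=2: B_{4}/(4)! × [f^{(3)}(43) − f^{(3)}(10)] = −1/720 × (0.000372857 − 0.000983792) = 8.48520e-07.
Partial sum through k=2: 489.907.
k=3: B_{6}/(6)! × [f^{(5)}(43) − f^{(5)}(10)] = 1/30240 × (3.15649e-07 − 7.32898e-07) = -1.37979e-11.

S_3 ≈ 489.907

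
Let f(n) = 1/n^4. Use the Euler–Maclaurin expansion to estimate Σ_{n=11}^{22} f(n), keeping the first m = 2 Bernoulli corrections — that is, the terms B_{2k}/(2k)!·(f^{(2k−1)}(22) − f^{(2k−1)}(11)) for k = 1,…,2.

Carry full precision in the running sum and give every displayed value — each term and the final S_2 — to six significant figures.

S_2 ≈ 0.000257415

∫_11^22 1/x^4 dx evaluates to 0.000219133.
Boundary: ½(f(11) + f(22)) = ½(6.83013e-05 + 4.26883e-06) = 3.62851e-05.
Integral + boundary = 0.000255419.
k=1: B_{2}/(2)! × [f^{(1)}(22) − f^{(1)}(11)] = 1/12 × (-7.76152e-07 − (-2.48369e-05)) = 2.00506e-06.
Running total after k=1: 0.000257424.
k=2: B_{4}/(4)! × [f^{(3)}(22) − f^{(3)}(11)] = −1/720 × (-4.81086e-08 − (-6.15790e-06)) = -8.48582e-09.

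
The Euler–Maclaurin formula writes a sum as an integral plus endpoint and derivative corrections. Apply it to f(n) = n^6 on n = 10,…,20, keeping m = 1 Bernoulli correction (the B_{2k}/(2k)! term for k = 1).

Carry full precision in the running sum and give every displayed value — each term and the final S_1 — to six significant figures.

S_1 ≈ 2.15479e+08

∫_10^20 x^6 dx evaluates to 1.81429e+08.
Endpoint term: (f(10) + f(20))/2 = (1.00000e+06 + 6.40000e+07)/2 = 3.25000e+07.
So far: 2.13929e+08.
Correction k=1: B_{2}/2! · (f^{(1)}(20) − f^{(1)}(10)) = 1/12 · (1.92000e+07 − 600000) = 1.55000e+06.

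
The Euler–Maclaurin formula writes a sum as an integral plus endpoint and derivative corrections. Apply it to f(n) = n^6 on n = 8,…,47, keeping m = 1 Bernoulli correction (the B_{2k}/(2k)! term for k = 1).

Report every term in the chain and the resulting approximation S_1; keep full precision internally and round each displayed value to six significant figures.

S_1 ≈ 7.78788e+10

Integral: ∫_8^47 x^6 dx = 7.23744e+10.
½[f(8) + f(47)] = ½[262144 + 1.07792e+10] = 5.38974e+09.
Running total after boundary: 7.77642e+10.
k=1: B_{2}/(2)! × [f^{(1)}(47) − f^{(1)}(8)] = 1/12 × (1.37607e+09 − 196608) = 1.14656e+08.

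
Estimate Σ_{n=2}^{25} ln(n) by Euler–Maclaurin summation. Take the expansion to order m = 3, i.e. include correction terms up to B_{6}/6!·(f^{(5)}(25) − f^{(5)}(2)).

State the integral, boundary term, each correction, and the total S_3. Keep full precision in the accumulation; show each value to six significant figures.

S_3 ≈ 58.0036

∫_2^25 ln(x) dx evaluates to 56.0856.
½[f(2) + f(25)] = ½[0.693147 + 3.21888] = 1.95601.
So far: 58.0416.
Order-1 term: 1/12 · (0.0400000 − 0.500000) = -0.0383333.
Running total after k=1: 58.0033.
Order-2 term: −1/720 · (0.000128000 − 0.250000) = 0.000347044.
Running total after k=2: 58.0036.
Order-3 term: 1/30240 · (2.45760e-06 − 0.750000) = -2.48015e-05.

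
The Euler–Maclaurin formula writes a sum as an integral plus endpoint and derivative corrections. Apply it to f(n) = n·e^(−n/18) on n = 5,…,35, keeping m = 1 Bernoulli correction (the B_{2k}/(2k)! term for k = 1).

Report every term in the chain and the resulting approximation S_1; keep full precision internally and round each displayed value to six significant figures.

∫_5^35 x·e^(−x/18) dx evaluates to 177.105.
½[f(5) + f(35)] = ½[3.78733 + 5.00733] = 4.39733.
Integral + boundary = 181.502.
Order-1 term: 1/12 · (-0.135119 − 0.547058) = -0.0568481.

S_1 ≈ 181.445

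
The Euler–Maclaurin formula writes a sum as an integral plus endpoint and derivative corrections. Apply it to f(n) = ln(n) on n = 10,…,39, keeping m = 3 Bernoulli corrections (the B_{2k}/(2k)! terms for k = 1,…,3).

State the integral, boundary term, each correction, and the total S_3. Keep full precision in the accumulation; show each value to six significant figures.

Integral: ∫_10^39 ln(x) dx = 90.8531.
½[f(10) + f(39)] = ½[2.30259 + 3.66356] = 2.98307.
Running total after boundary: 93.8361.
Correction k=1: B_{2}/2! · (f^{(1)}(39) − f^{(1)}(10)) = 1/12 · (0.0256410 − 0.100000) = -0.00619658.
Partial sum through k=1: 93.8299.
Correction k=2: B_{4}/4! · (f^{(3)}(39) − f^{(3)}(10)) = −1/720 · (3.37160e-05 − 0.00200000) = 2.73095e-06.
Partial sum through k=2: 93.8299.
Correction k=3: B_{6}/6! · (f^{(5)}(39) − f^{(5)}(10)) = 1/30240 · (2.66004e-07 − 0.000240000) = -7.92771e-09.

S_3 ≈ 93.8299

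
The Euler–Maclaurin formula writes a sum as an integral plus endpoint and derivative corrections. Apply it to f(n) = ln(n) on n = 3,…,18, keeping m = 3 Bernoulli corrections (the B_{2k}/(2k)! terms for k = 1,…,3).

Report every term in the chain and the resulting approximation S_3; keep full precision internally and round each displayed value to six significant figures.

S_3 ≈ 35.7023

Integral: ∫_3^18 ln(x) dx = 33.7309.
½[f(3) + f(18)] = ½[1.09861 + 2.89037] = 1.99449.
So far: 35.7253.
Correction k=1: B_{2}/2! · (f^{(1)}(18) − f^{(1)}(3)) = 1/12 · (0.0555556 − 0.333333) = -0.0231481.
Running total after k=1: 35.7022.
Correction k=2: B_{4}/4! · (f^{(3)}(18) − f^{(3)}(3)) = −1/720 · (0.000342936 − 0.0740741) = 0.000102404.
Running total after k=2: 35.7023.
Correction k=3: B_{6}/6! · (f^{(5)}(18) − f^{(5)}(3)) = 1/30240 · (1.27013e-05 − 0.0987654) = -3.26563e-06.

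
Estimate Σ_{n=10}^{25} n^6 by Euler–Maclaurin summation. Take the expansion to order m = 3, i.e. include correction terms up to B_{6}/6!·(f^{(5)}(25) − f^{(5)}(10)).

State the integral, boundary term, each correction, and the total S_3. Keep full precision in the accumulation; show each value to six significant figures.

S_3 ≈ 9.97903e+08

The integral term ∫_10^25 x^6 dx = 8.70502e+08.
½[f(10) + f(25)] = ½[1.00000e+06 + 2.44141e+08] = 1.22570e+08.
Integral + boundary = 9.93073e+08.
k=1: B_{2}/(2)! × [f^{(1)}(25) − f^{(1)}(10)] = 1/12 × (5.85938e+07 − 600000) = 4.83281e+06.
After k=1: 9.97905e+08.
k=2: B_{4}/(4)! × [f^{(3)}(25) − f^{(3)}(10)] = −1/720 × (1.87500e+06 − 120000) = -2437.50.
After k=2: 9.97903e+08.
k=3: B_{6}/(6)! × [f^{(5)}(25) − f^{(5)}(10)] = 1/30240 × (18000.0 − 7200.00) = 0.357143.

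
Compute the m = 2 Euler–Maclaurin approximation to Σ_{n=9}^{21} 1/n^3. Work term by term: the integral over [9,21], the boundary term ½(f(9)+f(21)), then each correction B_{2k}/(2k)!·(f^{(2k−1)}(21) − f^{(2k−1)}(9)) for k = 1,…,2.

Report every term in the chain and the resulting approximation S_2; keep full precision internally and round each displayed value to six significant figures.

S_2 ≈ 0.00581558

Integral: ∫_9^21 1/x^3 dx = 0.00503905.
Endpoint term: (f(9) + f(21))/2 = (0.00137174 + 0.000107980)/2 = 0.000739861.
So far: 0.00577891.
Order-1 term: 1/12 · (-1.54257e-05 − (-0.000457247)) = 3.68185e-05.
Partial sum through k=1: 0.00581573.
Order-2 term: −1/720 · (-6.99577e-07 − (-0.000112901)) = -1.55835e-07.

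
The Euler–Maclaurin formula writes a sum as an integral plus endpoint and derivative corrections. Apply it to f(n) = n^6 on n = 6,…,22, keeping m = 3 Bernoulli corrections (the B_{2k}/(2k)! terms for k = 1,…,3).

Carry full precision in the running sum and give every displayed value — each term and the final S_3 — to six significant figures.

S_3 ≈ 4.15581e+08

Integral: ∫_6^22 x^6 dx = 3.56297e+08.
Boundary: ½(f(6) + f(22)) = ½(46656.0 + 1.13380e+08) = 5.67133e+07.
Running total after boundary: 4.13010e+08.
k=1: B_{2}/(2)! × [f^{(1)}(22) − f^{(1)}(6)] = 1/12 × (3.09218e+07 − 46656.0) = 2.57293e+06.
After k=1: 4.15583e+08.
k=2: B_{4}/(4)! × [f^{(3)}(22) − f^{(3)}(6)] = −1/720 × (1.27776e+06 − 25920.0) = -1738.67.
After k=2: 4.15581e+08.
k=3: B_{6}/(6)! × [f^{(5)}(22) − f^{(5)}(6)] = 1/30240 × (15840.0 − 4320.00) = 0.380952.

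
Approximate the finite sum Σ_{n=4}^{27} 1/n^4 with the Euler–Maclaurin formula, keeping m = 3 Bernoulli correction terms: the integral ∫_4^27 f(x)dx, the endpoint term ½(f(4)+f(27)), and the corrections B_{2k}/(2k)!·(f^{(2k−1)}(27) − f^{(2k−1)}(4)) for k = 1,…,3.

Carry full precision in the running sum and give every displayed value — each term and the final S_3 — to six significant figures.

S_3 ≈ 0.00746164

∫_4^27 1/x^4 dx evaluates to 0.00519140.
½[f(4) + f(27)] = ½[0.00390625 + 1.88168e-06] = 0.00195407.
Integral + boundary = 0.00714546.
Correction k=1: B_{2}/2! · (f^{(1)}(27) − f^{(1)}(4)) = 1/12 · (-2.78767e-07 − (-0.00390625)) = 0.000325498.
After k=1: 0.00747096.
Correction k=2: B_{4}/4! · (f^{(3)}(27) − f^{(3)}(4)) = −1/720 · (-1.14719e-08 − (-0.00732422)) = -1.01725e-05.
After k=2: 0.00746079.
Correction k=3: B_{6}/6! · (f^{(5)}(27) − f^{(5)}(4)) = 1/30240 · (-8.81242e-10 − (-0.0256348)) = 8.47710e-07.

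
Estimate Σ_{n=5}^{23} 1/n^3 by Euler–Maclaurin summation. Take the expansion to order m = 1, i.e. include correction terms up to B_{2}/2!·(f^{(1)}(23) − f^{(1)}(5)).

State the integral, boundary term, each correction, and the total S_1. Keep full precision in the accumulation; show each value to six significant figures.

Integral: ∫_5^23 1/x^3 dx = 0.0190548.
½[f(5) + f(23)] = ½[0.00800000 + 8.21895e-05] = 0.00404109.
Integral + boundary = 0.0230959.
Correction k=1: B_{2}/2! · (f^{(1)}(23) − f^{(1)}(5)) = 1/12 · (-1.07204e-05 − (-0.00480000)) = 0.000399107.

S_1 ≈ 0.0234950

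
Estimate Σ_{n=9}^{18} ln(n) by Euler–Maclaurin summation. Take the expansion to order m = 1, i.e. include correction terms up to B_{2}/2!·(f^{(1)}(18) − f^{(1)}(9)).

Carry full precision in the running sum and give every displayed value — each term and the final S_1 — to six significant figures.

The integral term ∫_9^18 ln(x) dx = 23.2517.
½[f(9) + f(18)] = ½[2.19722 + 2.89037] = 2.54380.
Running total after boundary: 25.7955.
k=1: B_{2}/(2)! × [f^{(1)}(18) − f^{(1)}(9)] = 1/12 × (0.0555556 − 0.111111) = -0.00462963.

S_1 ≈ 25.7908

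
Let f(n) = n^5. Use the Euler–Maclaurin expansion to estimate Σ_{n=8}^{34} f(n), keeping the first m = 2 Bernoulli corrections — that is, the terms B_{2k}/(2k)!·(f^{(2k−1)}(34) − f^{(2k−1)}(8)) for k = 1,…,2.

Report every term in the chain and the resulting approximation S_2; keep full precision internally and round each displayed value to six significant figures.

S_2 ≈ 2.80713e+08

Integral: ∫_8^34 x^5 dx = 2.57424e+08.
Endpoint term: (f(8) + f(34))/2 = (32768.0 + 4.54354e+07)/2 = 2.27341e+07.
So far: 2.80158e+08.
Correction k=1: B_{2}/2! · (f^{(1)}(34) − f^{(1)}(8)) = 1/12 · (6.68168e+06 − 20480.0) = 555100.
Partial sum through k=1: 2.80713e+08.
Correction k=2: B_{4}/4! · (f^{(3)}(34) − f^{(3)}(8)) = −1/720 · (69360.0 − 3840.00) = -91.0000.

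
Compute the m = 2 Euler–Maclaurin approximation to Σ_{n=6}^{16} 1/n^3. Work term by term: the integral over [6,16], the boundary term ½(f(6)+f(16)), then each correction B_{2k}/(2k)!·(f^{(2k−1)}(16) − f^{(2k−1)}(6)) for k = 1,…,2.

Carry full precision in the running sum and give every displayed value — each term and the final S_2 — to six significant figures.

S_2 ≈ 0.0145600

The integral term ∫_6^16 1/x^3 dx = 0.0119358.
½[f(6) + f(16)] = ½[0.00462963 + 0.000244141] = 0.00243689.
Integral + boundary = 0.0143726.
Order-1 term: 1/12 · (-4.57764e-05 − (-0.00231481)) = 0.000189087.
Partial sum through k=1: 0.0145617.
Order-2 term: −1/720 · (-3.57628e-06 − (-0.00128601)) = -1.78116e-06.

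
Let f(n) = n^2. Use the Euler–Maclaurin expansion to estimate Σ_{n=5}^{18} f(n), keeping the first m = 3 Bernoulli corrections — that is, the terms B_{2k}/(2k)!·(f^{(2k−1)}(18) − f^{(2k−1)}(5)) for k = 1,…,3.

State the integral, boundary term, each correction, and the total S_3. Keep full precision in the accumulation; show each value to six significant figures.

S_3 ≈ 2079.00

∫_5^18 x^2 dx evaluates to 1902.33.
Endpoint term: (f(5) + f(18))/2 = (25.0000 + 324.000)/2 = 174.500.
Running total after boundary: 2076.83.
Order-1 term: 1/12 · (36.0000 − 10.0000) = 2.16667.
Partial sum through k=1: 2079.00.
Order-2 term: −1/720 · (0.00000 − 0.00000) = 0.00000.
Partial sum through k=2: 2079.00.
Order-3 term: 1/30240 · (0.00000 − 0.00000) = 0.00000.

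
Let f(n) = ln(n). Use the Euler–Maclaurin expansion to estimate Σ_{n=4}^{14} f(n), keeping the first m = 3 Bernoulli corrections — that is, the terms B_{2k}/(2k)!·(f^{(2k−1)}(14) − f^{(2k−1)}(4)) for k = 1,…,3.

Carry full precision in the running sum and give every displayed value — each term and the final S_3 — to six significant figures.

S_3 ≈ 23.3995

The integral term ∫_4^14 ln(x) dx = 21.4016.
½[f(4) + f(14)] = ½[1.38629 + 2.63906] = 2.01268.
Running total after boundary: 23.4143.
k=1: B_{2}/(2)! × [f^{(1)}(14) − f^{(1)}(4)] = 1/12 × (0.0714286 − 0.250000) = -0.0148810.
Partial sum through k=1: 23.3994.
k=2: B_{4}/(4)! × [f^{(3)}(14) − f^{(3)}(4)] = −1/720 × (0.000728863 − 0.0312500) = 4.23905e-05.
Partial sum through k=2: 23.3995.
k=3: B_{6}/(6)! × [f^{(5)}(14) − f^{(5)}(4)] = 1/30240 × (4.46243e-05 − 0.0234375) = -7.73574e-07.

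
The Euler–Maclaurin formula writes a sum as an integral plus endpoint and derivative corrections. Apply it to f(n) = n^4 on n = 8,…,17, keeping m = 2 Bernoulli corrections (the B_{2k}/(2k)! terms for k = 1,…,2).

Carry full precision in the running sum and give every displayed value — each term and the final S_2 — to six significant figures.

∫_8^17 x^4 dx evaluates to 277418.
Endpoint term: (f(8) + f(17))/2 = (4096.00 + 83521.0)/2 = 43808.5.
So far: 321226.
Order-1 term: 1/12 · (19652.0 − 2048.00) = 1467.00.
Running total after k=1: 322693.
Order-2 term: −1/720 · (408.000 − 192.000) = -0.300000.

S_2 ≈ 322693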